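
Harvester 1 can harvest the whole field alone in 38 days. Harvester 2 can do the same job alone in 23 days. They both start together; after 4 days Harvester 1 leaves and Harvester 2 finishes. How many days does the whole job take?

391/19 days

In the first 4 days the combined rate is 61/874, so 122/437 of the job is done, leaving 315/437.
After Harvester 1 leaves the rate is 1/23 per day; the remaining 315/437 takes 315/19 days.
Total = 4 + 315/19 = 391/19 days.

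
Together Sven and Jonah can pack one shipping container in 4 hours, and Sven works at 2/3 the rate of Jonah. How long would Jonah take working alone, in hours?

20/3 hours

Let Jonah's rate be r; then Sven's rate is (2/3)r, so together (2/3 + 1)r = (5/3)r = 1/4.
Thus r = 3/20 per hour.
Jonah alone: 20/3 hours; Sven alone: 10 hours.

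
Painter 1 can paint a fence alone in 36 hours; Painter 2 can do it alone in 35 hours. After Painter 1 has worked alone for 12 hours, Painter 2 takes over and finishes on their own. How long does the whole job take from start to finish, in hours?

106/3 hours

In 12 hours Painter 1 does 12/36 = 1/3 of the job, leaving 2/3.
Painter 2 works at 1/35 per hour, so finishing takes 2/3 ÷ 1/35 = 70/3 hours.
Total time = 12 + 70/3 = 106/3 hours.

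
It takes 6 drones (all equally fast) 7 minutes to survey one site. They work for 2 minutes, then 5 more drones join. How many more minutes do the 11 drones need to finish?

One drone does 1/42 of the job per minute.
After 2 minutes with 6 drones, 2/7 is done (5/7 left).
With 11 drones the rate is 11/42, so the rest takes 5/7 ÷ 11/42 = 30/11 minutes.

30/11 minutes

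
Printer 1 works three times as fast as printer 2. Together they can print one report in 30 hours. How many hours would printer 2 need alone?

120 hours

Let printer 2's rate be r; then printer 1's rate is 3r, so together (3 + 1)r = 4r = 1/30.
Thus r = 1/120 per hour.
Printer 2 alone: 120 hours; printer 1 alone: 40 hours.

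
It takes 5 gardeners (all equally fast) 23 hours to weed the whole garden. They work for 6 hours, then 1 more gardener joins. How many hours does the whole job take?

One gardener does 1/115 of the job per hour.
After 6 hours with 5 gardeners, 6/23 is done (17/23 left).
With 6 gardeners the rate is 6/115, so the rest takes 17/23 ÷ 6/115 = 85/6 hours.
Total = 6 + 85/6 = 121/6 hours.

121/6 hours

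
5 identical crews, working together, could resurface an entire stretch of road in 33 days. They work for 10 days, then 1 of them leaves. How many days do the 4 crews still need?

One crew does 1/165 of the job per day.
After 10 days with 5 crews, 10/33 is done (23/33 left).
With 4 crews the rate is 4/165, so the rest takes 23/33 ÷ 4/165 = 115/4 days.

115/4 days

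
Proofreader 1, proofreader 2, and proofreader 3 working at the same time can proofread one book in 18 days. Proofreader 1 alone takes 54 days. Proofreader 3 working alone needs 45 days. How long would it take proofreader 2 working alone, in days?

135/2 days

Combined rate is 1/18 per day.
Known contribution: 1/54 + 1/45 = (5 + 6)/270 = 11/270 per day.
So proofreader 2's rate is 1/18 − 11/270 = 2/135, meaning 135/2 days alone.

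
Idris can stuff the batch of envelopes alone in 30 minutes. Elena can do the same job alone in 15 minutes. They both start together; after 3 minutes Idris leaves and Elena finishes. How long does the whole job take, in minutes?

27/2 minutes

In the first 3 minutes the combined rate is 1/10, so 3/10 of the job is done, leaving 7/10.
After Idris leaves the rate is 1/15 per minute; the remaining 7/10 takes 21/2 minutes.
Total = 3 + 21/2 = 27/2 minutes.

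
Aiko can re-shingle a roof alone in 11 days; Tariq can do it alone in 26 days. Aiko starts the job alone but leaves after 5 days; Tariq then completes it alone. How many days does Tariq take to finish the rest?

156/11 days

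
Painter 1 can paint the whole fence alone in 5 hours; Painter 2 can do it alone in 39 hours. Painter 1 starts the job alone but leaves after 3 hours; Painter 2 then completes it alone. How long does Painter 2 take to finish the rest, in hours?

In 3 hours Painter 1 does 3/5 of the job, leaving 2/5.
Painter 2 works at 1/39 per hour, so finishing takes 2/5 ÷ 1/39 = 78/5 hours.

78/5 hours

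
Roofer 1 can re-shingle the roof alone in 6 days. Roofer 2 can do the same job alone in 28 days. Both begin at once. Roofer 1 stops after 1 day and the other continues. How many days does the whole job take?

70/3 days

In the first 1 day the combined rate is 17/84, so 17/84 of the job is done, leaving 67/84.
After Roofer 1 leaves the rate is 1/28 per day; the remaining 67/84 takes 67/3 days.
Total = 1 + 67/3 = 70/3 days.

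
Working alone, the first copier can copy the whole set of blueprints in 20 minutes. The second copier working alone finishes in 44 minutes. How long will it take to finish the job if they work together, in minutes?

55/4 minutes

Combined rate: 1/20 + 1/44 = (11 + 5)/220 = 16/220 = 4/55 per minute.
Time = 1 ÷ (4/55) = 55/4 minutes.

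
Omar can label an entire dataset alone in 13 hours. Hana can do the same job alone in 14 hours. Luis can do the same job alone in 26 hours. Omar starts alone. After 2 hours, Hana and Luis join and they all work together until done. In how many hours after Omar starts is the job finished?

111/17 hours

In the first 2 hours Omar alone does 2/13 of the job, leaving 11/13.
Once everyone is working, combined rate: 1/13 + 1/14 + 1/26 = (14 + 13 + 7)/182 = 34/182 = 17/91 per hour.
Remaining 11/13 at 17/91 per hour takes 77/17 hours.
Total from the start = 2 + 77/17 = 111/17 hours.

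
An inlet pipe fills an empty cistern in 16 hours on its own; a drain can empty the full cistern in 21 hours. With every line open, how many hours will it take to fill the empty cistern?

336/5 hours

Net rate = 1/16 − 1/21 = (21 − 16)/336 = 5/336 per hour.
Filling time = 1 ÷ (5/336) = 336/5 hours.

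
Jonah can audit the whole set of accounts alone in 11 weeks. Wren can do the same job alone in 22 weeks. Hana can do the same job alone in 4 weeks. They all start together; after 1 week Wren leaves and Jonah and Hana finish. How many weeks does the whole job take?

In the first 1 week the combined rate is 17/44, so 17/44 of the job is done, leaving 27/44.
After Wren leaves the rate is 15/44 per week; the remaining 27/44 takes 9/5 weeks.
Total = 1 + 9/5 = 14/5 weeks.

14/5 weeks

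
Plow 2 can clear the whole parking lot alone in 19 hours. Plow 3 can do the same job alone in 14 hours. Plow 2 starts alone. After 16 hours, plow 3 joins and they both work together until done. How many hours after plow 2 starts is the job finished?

190/11 hours

In the first 16 hours plow 2 alone does 16/19 of the job, leaving 3/19.
Once everyone is working, combined rate: 1/19 + 1/14 = (14 + 19)/266 = 33/266 per hour.
Remaining 3/19 at 33/266 per hour takes 14/11 hours.
Total from the start = 16 + 14/11 = 190/11 hours.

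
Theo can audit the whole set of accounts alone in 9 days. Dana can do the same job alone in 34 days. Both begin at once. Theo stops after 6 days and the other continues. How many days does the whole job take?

34/3 days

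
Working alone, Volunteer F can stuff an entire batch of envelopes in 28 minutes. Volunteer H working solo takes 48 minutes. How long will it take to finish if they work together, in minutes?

With two workers the combined time is the product over the sum: 28·48/(28+48) = 1344/76 = 336/19 minutes.

336/19 minutes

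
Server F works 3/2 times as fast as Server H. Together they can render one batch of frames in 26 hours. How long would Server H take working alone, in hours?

65 hours

Let Server H's rate be r; then Server F's rate is (3/2)r, so together (3/2 + 1)r = (5/2)r = 1/26.
Thus r = 1/65 per hour.
Server H alone: 65 hours; Server F alone: 130/3 hours.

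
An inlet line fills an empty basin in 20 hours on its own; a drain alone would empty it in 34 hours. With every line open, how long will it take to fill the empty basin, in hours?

340/7 hours

Net rate = 1/20 − 1/34 = (17 − 10)/340 = 7/340 per hour.
Filling time = 1 ÷ (7/340) = 340/7 hours.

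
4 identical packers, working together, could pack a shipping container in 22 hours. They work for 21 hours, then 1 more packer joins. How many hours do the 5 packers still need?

One packer does 1/88 of the job per hour.
After 21 hours with 4 packers, 21/22 is done (1/22 left).
With 5 packers the rate is 5/88, so the rest takes 1/22 ÷ 5/88 = 4/5 hours.

4/5 hours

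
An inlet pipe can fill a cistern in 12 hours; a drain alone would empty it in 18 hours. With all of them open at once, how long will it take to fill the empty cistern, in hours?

36 hours

Net rate = 1/12 − 1/18 = (3 − 2)/36 = 1/36 per hour.
Filling time = 1 ÷ (1/36) = 36 hours.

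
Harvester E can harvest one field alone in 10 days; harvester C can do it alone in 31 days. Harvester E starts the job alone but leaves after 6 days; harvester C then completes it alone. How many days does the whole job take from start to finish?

In 6 days harvester E does 6/10 = 3/5 of the job, leaving 2/5.
Harvester C works at 1/31 per day, so finishing takes 2/5 ÷ 1/31 = 62/5 days.
Total time = 6 + 62/5 = 92/5 days.

92/5 days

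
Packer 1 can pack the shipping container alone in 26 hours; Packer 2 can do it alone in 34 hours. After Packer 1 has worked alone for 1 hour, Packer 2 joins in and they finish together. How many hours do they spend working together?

85/6 hours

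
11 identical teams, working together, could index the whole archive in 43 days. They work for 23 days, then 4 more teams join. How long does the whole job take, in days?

113/3 days

One team does 1/473 of the job per day.
After 23 days with 11 teams, 23/43 is done (20/43 left).
With 15 teams the rate is 15/473, so the rest takes 20/43 ÷ 15/473 = 44/3 days.
Total = 23 + 44/3 = 113/3 days.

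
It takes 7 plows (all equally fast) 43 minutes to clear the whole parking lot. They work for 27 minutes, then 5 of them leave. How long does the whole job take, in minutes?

83 minutes

One plow does 1/301 of the job per minute.
After 27 minutes with 7 plows, 27/43 is done (16/43 left).
With 2 plows the rate is 2/301, so the rest takes 16/43 ÷ 2/301 = 56 minutes.
Total = 27 + 56 = 83 minutes.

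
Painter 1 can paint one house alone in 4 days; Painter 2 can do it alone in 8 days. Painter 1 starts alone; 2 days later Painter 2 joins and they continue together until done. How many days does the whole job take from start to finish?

10/3 days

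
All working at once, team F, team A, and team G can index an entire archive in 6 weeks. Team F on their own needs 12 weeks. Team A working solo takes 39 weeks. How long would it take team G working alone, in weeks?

Combined rate is 1/6 per week.
Known contribution: 1/12 + 1/39 = (13 + 4)/156 = 17/156 per week.
So team G's rate is 1/6 − 17/156 = 3/52, meaning 52/3 weeks alone.

52/3 weeks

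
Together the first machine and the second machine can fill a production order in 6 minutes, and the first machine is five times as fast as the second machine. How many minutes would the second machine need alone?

36 minutes

Let the second machine's rate be r; then the first machine's rate is 5r, so together (5 + 1)r = 6r = 1/6.
Thus r = 1/36 per minute.
The second machine alone: 36 minutes; the first machine alone: 36/5 minutes.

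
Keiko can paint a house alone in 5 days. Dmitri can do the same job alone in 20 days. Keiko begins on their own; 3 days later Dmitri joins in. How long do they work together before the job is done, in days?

In the first 3 days Keiko alone does 3/5 of the job, leaving 2/5.
Once everyone is working, combined rate: 1/5 + 1/20 = (4 + 1)/20 = 5/20 = 1/4 per day.
Remaining 2/5 at 1/4 per day takes 8/5 days.

8/5 days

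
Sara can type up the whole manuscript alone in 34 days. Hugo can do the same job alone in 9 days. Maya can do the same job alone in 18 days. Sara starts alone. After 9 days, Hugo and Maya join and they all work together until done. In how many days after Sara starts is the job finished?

In the first 9 days Sara alone does 9/34 of the job, leaving 25/34.
Once everyone is working, combined rate: 1/34 + 1/9 + 1/18 = (9 + 34 + 17)/306 = 60/306 = 10/51 per day.
Remaining 25/34 at 10/51 per day takes 15/4 days.
Total from the start = 9 + 15/4 = 51/4 days.

51/4 days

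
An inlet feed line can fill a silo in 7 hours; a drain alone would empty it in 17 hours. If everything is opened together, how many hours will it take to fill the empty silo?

119/10 hours

Net rate = 1/7 − 1/17 = (17 − 7)/119 = 10/119 per hour.
Filling time = 1 ÷ (10/119) = 119/10 hours.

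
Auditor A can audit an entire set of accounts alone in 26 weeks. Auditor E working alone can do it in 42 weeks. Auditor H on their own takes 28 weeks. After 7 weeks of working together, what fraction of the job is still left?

49/156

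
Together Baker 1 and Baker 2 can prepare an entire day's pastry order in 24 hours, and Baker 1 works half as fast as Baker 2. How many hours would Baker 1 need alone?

72 hours

Let Baker 2's rate be r; then Baker 1's rate is (1/2)r, so together (1/2 + 1)r = (3/2)r = 1/24.
Thus r = 1/36 per hour.
Baker 2 alone: 36 hours; Baker 1 alone: 72 hours.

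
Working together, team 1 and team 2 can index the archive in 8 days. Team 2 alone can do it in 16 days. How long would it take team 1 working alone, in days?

16 days

Combined rate is 1/8 per day.
Known contribution: 1/16 per day.
So team 1's rate is 1/8 − 1/16 = 1/16, meaning 16 days alone.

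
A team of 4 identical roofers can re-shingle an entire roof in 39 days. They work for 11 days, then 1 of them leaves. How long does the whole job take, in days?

145/3 days

One roofer does 1/156 of the job per day.
After 11 days with 4 roofers, 11/39 is done (28/39 left).
With 3 roofers the rate is 3/156 = 1/52, so the rest takes 28/39 ÷ 1/52 = 112/3 days.
Total = 11 + 112/3 = 145/3 days.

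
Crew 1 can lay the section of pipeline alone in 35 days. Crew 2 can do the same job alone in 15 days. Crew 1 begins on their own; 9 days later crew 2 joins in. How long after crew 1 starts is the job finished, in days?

84/5 days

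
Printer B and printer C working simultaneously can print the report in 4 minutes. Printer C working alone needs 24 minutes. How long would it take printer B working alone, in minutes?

Combined rate is 1/4 per minute.
Known contribution: 1/24 per minute.
So printer B's rate is 1/4 − 1/24 = 5/24, meaning 24/5 minutes alone.

24/5 minutes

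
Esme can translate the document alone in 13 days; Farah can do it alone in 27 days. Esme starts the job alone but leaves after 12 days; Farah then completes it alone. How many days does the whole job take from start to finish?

183/13 days

In 12 days Esme does 12/13 of the job, leaving 1/13.
Farah works at 1/27 per day, so finishing takes 1/13 ÷ 1/27 = 27/13 days.
Total time = 12 + 27/13 = 183/13 days.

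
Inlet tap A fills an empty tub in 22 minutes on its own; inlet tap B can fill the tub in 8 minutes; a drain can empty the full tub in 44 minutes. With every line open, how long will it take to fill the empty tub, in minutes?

Net rate = 1/22 + 1/8 − 1/44 = (4 + 11 − 2)/88 = 13/88 per minute.
Filling time = 1 ÷ (13/88) = 88/13 minutes.

88/13 minutes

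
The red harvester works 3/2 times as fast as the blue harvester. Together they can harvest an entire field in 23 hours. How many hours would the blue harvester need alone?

115/2 hours

Let the blue harvester's rate be r; then the red harvester's rate is (3/2)r, so together (3/2 + 1)r = (5/2)r = 1/23.
Thus r = 2/115 per hour.
The blue harvester alone: 115/2 hours; the red harvester alone: 115/3 hours.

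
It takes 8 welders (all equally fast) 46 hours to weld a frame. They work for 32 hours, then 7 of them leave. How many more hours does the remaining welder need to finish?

One welder does 1/368 of the job per hour.
After 32 hours with 8 welders, 16/23 is done (7/23 left).
With 1 welder the rate is 1/368, so the rest takes 7/23 ÷ 1/368 = 112 hours.

112 hours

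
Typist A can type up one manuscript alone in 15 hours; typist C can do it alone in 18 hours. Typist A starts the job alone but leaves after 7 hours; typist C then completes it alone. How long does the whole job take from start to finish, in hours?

83/5 hours

In 7 hours typist A does 7/15 of the job, leaving 8/15.
Typist C works at 1/18 per hour, so finishing takes 8/15 ÷ 1/18 = 48/5 hours.
Total time = 7 + 48/5 = 83/5 hours.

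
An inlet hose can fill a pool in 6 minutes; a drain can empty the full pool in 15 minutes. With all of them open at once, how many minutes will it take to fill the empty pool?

10 minutes

Net rate = 1/6 − 1/15 = (5 − 2)/30 = 3/30 = 1/10 per minute.
Filling time = 1 ÷ (1/10) = 10 minutes.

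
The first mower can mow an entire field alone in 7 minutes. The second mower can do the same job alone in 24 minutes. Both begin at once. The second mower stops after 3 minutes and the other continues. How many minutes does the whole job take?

In the first 3 minutes the combined rate is 31/168, so 31/56 of the job is done, leaving 25/56.
After the second mower leaves the rate is 1/7 per minute; the remaining 25/56 takes 25/8 minutes.
Total = 3 + 25/8 = 49/8 minutes.

49/8 minutes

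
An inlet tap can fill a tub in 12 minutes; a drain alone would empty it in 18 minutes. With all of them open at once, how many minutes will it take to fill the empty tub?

36 minutes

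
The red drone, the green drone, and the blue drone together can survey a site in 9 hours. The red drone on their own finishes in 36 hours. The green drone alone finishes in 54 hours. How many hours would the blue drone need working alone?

Combined rate is 1/9 per hour.
Known contribution: 1/36 + 1/54 = (3 + 2)/108 = 5/108 per hour.
So the blue drone's rate is 1/9 − 5/108 = 7/108, meaning 108/7 hours alone.

108/7 hours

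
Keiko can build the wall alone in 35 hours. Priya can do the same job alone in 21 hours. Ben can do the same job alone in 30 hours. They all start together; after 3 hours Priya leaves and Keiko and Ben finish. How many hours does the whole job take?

In the first 3 hours the combined rate is 23/210, so 23/70 of the job is done, leaving 47/70.
After Priya leaves the rate is 13/210 per hour; the remaining 47/70 takes 141/13 hours.
Total = 3 + 141/13 = 180/13 hours.

180/13 hours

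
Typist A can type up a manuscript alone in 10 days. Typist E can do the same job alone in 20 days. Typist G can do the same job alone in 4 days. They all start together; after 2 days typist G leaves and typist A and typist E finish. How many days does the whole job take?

In the first 2 days the combined rate is 2/5, so 4/5 of the job is done, leaving 1/5.
After typist G leaves the rate is 3/20 per day; the remaining 1/5 takes 4/3 days.
Total = 2 + 4/3 = 10/3 days.

10/3 days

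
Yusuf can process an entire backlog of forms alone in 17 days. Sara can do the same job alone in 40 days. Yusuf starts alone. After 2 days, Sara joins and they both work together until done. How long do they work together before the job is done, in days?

200/19 days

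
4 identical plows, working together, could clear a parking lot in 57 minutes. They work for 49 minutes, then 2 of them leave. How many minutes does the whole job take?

65 minutes

One plow does 1/228 of the job per minute.
After 49 minutes with 4 plows, 49/57 is done (8/57 left).
With 2 plows the rate is 2/228 = 1/114, so the rest takes 8/57 ÷ 1/114 = 16 minutes.
Total = 49 + 16 = 65 minutes.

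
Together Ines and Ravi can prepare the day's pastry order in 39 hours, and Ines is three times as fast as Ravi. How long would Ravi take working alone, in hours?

156 hours

Let Ravi's rate be r; then Ines's rate is 3r, so together (3 + 1)r = 4r = 1/39.
Thus r = 1/156 per hour.
Ravi alone: 156 hours; Ines alone: 52 hours.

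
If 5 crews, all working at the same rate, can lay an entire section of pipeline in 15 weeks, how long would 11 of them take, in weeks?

Total work is 5·15 = 75 crew-weeks.
With 11 crews: 75/11 weeks.

75/11 weeks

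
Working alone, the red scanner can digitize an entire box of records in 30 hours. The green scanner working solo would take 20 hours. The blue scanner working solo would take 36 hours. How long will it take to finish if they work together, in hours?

Combined rate: 1/30 + 1/20 + 1/36 = (6 + 9 + 5)/180 = 20/180 = 1/9 per hour.
Time = 1 ÷ (1/9) = 9 hours.

9 hours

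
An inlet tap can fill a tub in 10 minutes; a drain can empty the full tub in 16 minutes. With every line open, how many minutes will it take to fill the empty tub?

80/3 minutes

Net rate = 1/10 − 1/16 = (8 − 5)/80 = 3/80 per minute.
Filling time = 1 ÷ (3/80) = 80/3 minutes.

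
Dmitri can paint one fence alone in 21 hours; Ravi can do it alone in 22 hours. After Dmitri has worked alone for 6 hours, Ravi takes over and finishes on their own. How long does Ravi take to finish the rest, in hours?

110/7 hours

In 6 hours Dmitri does 6/21 = 2/7 of the job, leaving 5/7.
Ravi works at 1/22 per hour, so finishing takes 5/7 ÷ 1/22 = 110/7 hours.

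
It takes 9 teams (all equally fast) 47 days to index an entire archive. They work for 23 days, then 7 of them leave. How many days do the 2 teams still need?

108 days

One team does 1/423 of the job per day.
After 23 days with 9 teams, 23/47 is done (24/47 left).
With 2 teams the rate is 2/423, so the rest takes 24/47 ÷ 2/423 = 108 days.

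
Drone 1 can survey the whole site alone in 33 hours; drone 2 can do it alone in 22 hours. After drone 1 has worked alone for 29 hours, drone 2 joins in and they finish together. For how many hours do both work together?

8/5 hours

In 29 hours drone 1 does 29/33 of the job, leaving 4/33.
Drone 1 and drone 2 together work at 5/66 per hour, so finishing takes 4/33 ÷ 5/66 = 8/5 hours.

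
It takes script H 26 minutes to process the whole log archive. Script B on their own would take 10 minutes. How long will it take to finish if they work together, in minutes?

65/9 minutes

With two workers the combined time is the product over the sum: 26·10/(26+10) = 260/36 = 65/9 minutes.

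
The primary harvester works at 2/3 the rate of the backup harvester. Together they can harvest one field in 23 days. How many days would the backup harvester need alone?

Let the backup harvester's rate be r; then the primary harvester's rate is (2/3)r, so together (2/3 + 1)r = (5/3)r = 1/23.
Thus r = 3/115 per day.
The backup harvester alone: 115/3 days; the primary harvester alone: 115/2 days.

115/3 days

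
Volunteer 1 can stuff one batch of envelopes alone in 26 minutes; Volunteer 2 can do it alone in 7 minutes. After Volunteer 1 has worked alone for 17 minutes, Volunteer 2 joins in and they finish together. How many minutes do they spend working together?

21/11 minutes

In 17 minutes Volunteer 1 does 17/26 of the job, leaving 9/26.
Volunteer 1 and Volunteer 2 together work at 33/182 per minute, so finishing takes 9/26 ÷ 33/182 = 21/11 minutes.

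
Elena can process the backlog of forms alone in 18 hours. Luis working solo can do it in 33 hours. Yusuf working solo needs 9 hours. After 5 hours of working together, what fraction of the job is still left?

1/66

Combined rate: 1/18 + 1/33 + 1/9 = (11 + 6 + 22)/198 = 39/198 = 13/66 per hour.
In 5 hours they complete 5·13/66 = 65/66 of the job.
So 1/66 remains.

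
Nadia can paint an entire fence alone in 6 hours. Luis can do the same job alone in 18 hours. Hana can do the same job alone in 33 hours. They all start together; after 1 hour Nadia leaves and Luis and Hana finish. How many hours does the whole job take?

In the first 1 hour the combined rate is 25/99, so 25/99 of the job is done, leaving 74/99.
After Nadia leaves the rate is 17/198 per hour; the remaining 74/99 takes 148/17 hours.
Total = 1 + 148/17 = 165/17 hours.

165/17 hours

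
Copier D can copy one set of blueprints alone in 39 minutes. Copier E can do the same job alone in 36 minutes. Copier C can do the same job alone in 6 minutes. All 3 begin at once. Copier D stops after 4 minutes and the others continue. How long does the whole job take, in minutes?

In the first 4 minutes the combined rate is 103/468, so 103/117 of the job is done, leaving 14/117.
After Copier D leaves the rate is 7/36 per minute; the remaining 14/117 takes 8/13 minutes.
Total = 4 + 8/13 = 60/13 minutes.

60/13 minutes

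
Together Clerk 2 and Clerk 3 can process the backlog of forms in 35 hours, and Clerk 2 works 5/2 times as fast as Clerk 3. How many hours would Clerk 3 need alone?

Let Clerk 3's rate be r; then Clerk 2's rate is (5/2)r, so together (5/2 + 1)r = (7/2)r = 1/35.
Thus r = 2/245 per hour.
Clerk 3 alone: 245/2 hours; Clerk 2 alone: 49 hours.

245/2 hours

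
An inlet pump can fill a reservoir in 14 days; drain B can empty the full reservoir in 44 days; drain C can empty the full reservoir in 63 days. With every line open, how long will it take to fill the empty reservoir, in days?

396/13 days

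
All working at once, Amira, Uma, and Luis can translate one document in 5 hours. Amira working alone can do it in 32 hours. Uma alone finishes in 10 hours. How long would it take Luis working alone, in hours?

160/11 hours

Combined rate is 1/5 per hour.
Known contribution: 1/32 + 1/10 = (5 + 16)/160 = 21/160 per hour.
So Luis's rate is 1/5 − 21/160 = 11/160, meaning 160/11 hours alone.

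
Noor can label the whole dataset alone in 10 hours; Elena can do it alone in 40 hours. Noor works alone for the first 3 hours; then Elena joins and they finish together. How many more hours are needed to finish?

In 3 hours Noor does 3/10 of the job, leaving 7/10.
Noor and Elena together work at 1/8 per hour, so finishing takes 7/10 ÷ 1/8 = 28/5 hours.

28/5 hours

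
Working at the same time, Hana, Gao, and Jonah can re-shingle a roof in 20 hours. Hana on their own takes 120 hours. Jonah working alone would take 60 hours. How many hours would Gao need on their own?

Combined rate is 1/20 per hour.
Known contribution: 1/120 + 1/60 = (1 + 2)/120 = 3/120 = 1/40 per hour.
So Gao's rate is 1/20 − 1/40 = 1/40, meaning 40 hours alone.

40 hours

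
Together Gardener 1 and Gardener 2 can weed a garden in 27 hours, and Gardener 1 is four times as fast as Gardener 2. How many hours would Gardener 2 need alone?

Let Gardener 2's rate be r; then Gardener 1's rate is 4r, so together (4 + 1)r = 5r = 1/27.
Thus r = 1/135 per hour.
Gardener 2 alone: 135 hours; Gardener 1 alone: 135/4 hours.

135 hours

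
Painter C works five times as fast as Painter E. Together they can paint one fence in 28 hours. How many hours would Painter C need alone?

Let Painter E's rate be r; then Painter C's rate is 5r, so together (5 + 1)r = 6r = 1/28.
Thus r = 1/168 per hour.
Painter E alone: 168 hours; Painter C alone: 168/5 hours.

168/5 hours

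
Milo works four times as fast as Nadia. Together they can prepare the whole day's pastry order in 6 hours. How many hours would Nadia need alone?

30 hours

Let Nadia's rate be r; then Milo's rate is 4r, so together (4 + 1)r = 5r = 1/6.
Thus r = 1/30 per hour.
Nadia alone: 30 hours; Milo alone: 15/2 hours.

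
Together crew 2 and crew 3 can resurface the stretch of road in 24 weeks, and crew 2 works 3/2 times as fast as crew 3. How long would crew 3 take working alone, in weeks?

Let crew 3's rate be r; then crew 2's rate is (3/2)r, so together (3/2 + 1)r = (5/2)r = 1/24.
Thus r = 1/60 per week.
Crew 3 alone: 60 weeks; crew 2 alone: 40 weeks.

60 weeks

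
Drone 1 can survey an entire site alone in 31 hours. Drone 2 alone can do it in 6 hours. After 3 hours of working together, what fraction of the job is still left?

Combined rate: 1/31 + 1/6 = (6 + 31)/186 = 37/186 per hour.
In 3 hours they complete 3·37/186 = 37/62 of the job.
So 25/62 remains.

25/62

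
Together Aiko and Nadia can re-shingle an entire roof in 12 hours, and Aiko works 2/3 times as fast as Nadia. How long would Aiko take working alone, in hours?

30 hours

Let Nadia's rate be r; then Aiko's rate is (2/3)r, so together (2/3 + 1)r = (5/3)r = 1/12.
Thus r = 1/20 per hour.
Nadia alone: 20 hours; Aiko alone: 30 hours.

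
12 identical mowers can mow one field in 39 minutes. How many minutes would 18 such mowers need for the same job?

26 minutes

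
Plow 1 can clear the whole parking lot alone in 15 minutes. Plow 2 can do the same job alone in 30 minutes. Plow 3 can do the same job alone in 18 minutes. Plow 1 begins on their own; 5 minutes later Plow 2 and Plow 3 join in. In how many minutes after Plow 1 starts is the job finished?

In the first 5 minutes Plow 1 alone does 5/15 = 1/3 of the job, leaving 2/3.
Once everyone is working, combined rate: 1/15 + 1/30 + 1/18 = (6 + 3 + 5)/90 = 14/90 = 7/45 per minute.
Remaining 2/3 at 7/45 per minute takes 30/7 minutes.
Total from the start = 5 + 30/7 = 65/7 minutes.

65/7 minutes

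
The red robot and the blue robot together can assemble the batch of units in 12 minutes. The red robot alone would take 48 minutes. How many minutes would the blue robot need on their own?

Combined rate is 1/12 per minute.
Known contribution: 1/48 per minute.
So the blue robot's rate is 1/12 − 1/48 = 1/16, meaning 16 minutes alone.

16 minutes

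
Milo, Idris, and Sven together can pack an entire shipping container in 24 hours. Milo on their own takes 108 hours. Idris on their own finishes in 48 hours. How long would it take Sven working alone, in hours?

432/5 hours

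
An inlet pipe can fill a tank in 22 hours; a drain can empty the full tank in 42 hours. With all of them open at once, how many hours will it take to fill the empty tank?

231/5 hours

Net rate = 1/22 − 1/42 = (21 − 11)/462 = 10/462 = 5/231 per hour.
Filling time = 1 ÷ (5/231) = 231/5 hours.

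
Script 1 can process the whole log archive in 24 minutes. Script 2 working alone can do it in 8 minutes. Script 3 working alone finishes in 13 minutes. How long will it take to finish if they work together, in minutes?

Combined rate: 1/24 + 1/8 + 1/13 = (13 + 39 + 24)/312 = 76/312 = 19/78 per minute.
Time = 1 ÷ (19/78) = 78/19 minutes.

78/19 minutes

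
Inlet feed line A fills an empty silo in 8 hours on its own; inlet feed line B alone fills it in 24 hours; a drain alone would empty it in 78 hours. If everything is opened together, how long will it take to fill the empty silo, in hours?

Net rate = 1/8 + 1/24 − 1/78 = (39 + 13 − 4)/312 = 48/312 = 2/13 per hour.
Filling time = 1 ÷ (2/13) = 13/2 hours.

13/2 hours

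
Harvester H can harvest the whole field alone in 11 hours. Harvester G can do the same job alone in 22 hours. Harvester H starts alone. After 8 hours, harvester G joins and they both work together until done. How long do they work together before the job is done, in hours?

2 hours

In the first 8 hours harvester H alone does 8/11 of the job, leaving 3/11.
Once everyone is working, combined rate: 1/11 + 1/22 = (2 + 1)/22 = 3/22 per hour.
Remaining 3/11 at 3/22 per hour takes 2 hours.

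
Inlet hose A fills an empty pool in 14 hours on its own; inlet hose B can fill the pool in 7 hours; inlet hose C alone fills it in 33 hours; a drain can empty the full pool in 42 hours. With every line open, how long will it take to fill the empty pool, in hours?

Net rate = 1/14 + 1/7 + 1/33 − 1/42 = (33 + 66 + 14 − 11)/462 = 102/462 = 17/77 per hour.
Filling time = 1 ÷ (17/77) = 77/17 hours.

77/17 hours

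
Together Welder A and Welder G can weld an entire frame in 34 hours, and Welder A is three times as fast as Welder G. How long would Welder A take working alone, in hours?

Let Welder G's rate be r; then Welder A's rate is 3r, so together (3 + 1)r = 4r = 1/34.
Thus r = 1/136 per hour.
Welder G alone: 136 hours; Welder A alone: 136/3 hours.

136/3 hours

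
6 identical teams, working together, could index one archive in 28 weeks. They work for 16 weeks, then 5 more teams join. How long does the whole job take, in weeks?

248/11 weeks

One team does 1/168 of the job per week.
After 16 weeks with 6 teams, 4/7 is done (3/7 left).
With 11 teams the rate is 11/168, so the rest takes 3/7 ÷ 11/168 = 72/11 weeks.
Total = 16 + 72/11 = 248/11 weeks.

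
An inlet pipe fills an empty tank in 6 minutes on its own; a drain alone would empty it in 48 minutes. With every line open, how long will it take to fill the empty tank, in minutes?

48/7 minutes

Net rate = 1/6 − 1/48 = (8 − 1)/48 = 7/48 per minute.
Filling time = 1 ÷ (7/48) = 48/7 minutes.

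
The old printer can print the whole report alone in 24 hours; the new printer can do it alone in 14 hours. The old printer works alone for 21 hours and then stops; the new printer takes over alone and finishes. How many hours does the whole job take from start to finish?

In 21 hours the old printer does 21/24 = 7/8 of the job, leaving 1/8.
The new printer works at 1/14 per hour, so finishing takes 1/8 ÷ 1/14 = 7/4 hours.
Total time = 21 + 7/4 = 91/4 hours.

91/4 hours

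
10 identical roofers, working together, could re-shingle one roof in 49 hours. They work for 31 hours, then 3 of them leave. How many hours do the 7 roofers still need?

180/7 hours

One roofer does 1/490 of the job per hour.
After 31 hours with 10 roofers, 31/49 is done (18/49 left).
With 7 roofers the rate is 7/490 = 1/70, so the rest takes 18/49 ÷ 1/70 = 180/7 hours.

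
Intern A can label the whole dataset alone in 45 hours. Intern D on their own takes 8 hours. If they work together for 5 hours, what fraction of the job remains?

19/72

Combined rate: 1/45 + 1/8 = (8 + 45)/360 = 53/360 per hour.
In 5 hours they complete 5·53/360 = 53/72 of the job.
So 19/72 remains.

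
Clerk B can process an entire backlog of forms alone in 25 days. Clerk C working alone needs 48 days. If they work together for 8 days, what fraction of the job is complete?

Combined rate: 1/25 + 1/48 = (48 + 25)/1200 = 73/1200 per day.
In 8 days they complete 8·73/1200 = 73/150 of the job.

73/150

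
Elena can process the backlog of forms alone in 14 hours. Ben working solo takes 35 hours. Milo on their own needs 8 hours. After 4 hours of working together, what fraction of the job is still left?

1/10

Combined rate: 1/14 + 1/35 + 1/8 = (20 + 8 + 35)/280 = 63/280 = 9/40 per hour.
In 4 hours they complete 4·9/40 = 9/10 of the job.
So 1/10 remains.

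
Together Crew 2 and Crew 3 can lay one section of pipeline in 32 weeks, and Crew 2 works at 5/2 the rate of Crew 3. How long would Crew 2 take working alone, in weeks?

224/5 weeks

Let Crew 3's rate be r; then Crew 2's rate is (5/2)r, so together (5/2 + 1)r = (7/2)r = 1/32.
Thus r = 1/112 per week.
Crew 3 alone: 112 weeks; Crew 2 alone: 224/5 weeks.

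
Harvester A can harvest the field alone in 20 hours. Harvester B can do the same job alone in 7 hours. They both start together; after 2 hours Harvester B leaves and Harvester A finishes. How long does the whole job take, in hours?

100/7 hours

In the first 2 hours the combined rate is 27/140, so 27/70 of the job is done, leaving 43/70.
After Harvester B leaves the rate is 1/20 per hour; the remaining 43/70 takes 86/7 hours.
Total = 2 + 86/7 = 100/7 hours.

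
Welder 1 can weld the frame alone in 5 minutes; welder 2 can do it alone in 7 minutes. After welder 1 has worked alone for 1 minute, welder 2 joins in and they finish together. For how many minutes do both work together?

7/3 minutes

In 1 minute welder 1 does 1/5 of the job, leaving 4/5.
Welder 1 and welder 2 together work at 12/35 per minute, so finishing takes 4/5 ÷ 12/35 = 7/3 minutes.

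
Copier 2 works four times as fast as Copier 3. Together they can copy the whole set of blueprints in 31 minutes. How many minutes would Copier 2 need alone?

Let Copier 3's rate be r; then Copier 2's rate is 4r, so together (4 + 1)r = 5r = 1/31.
Thus r = 1/155 per minute.
Copier 3 alone: 155 minutes; Copier 2 alone: 155/4 minutes.

155/4 minutes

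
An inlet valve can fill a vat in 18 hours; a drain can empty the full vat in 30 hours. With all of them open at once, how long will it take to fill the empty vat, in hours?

45 hours

Net rate = 1/18 − 1/30 = (5 − 3)/90 = 2/90 = 1/45 per hour.
Filling time = 1 ÷ (1/45) = 45 hours.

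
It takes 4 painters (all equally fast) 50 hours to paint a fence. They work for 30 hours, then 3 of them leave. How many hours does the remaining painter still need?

80 hours

One painter does 1/200 of the job per hour.
After 30 hours with 4 painters, 3/5 is done (2/5 left).
With 1 painter the rate is 1/200, so the rest takes 2/5 ÷ 1/200 = 80 hours.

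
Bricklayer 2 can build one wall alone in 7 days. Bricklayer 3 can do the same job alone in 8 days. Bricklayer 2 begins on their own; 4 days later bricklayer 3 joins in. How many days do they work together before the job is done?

In the first 4 days bricklayer 2 alone does 4/7 of the job, leaving 3/7.
Once everyone is working, combined rate: 1/7 + 1/8 = (8 + 7)/56 = 15/56 per day.
Remaining 3/7 at 15/56 per day takes 8/5 days.

8/5 days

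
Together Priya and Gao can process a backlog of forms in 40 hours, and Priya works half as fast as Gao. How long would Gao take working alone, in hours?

Let Gao's rate be r; then Priya's rate is (1/2)r, so together (1/2 + 1)r = (3/2)r = 1/40.
Thus r = 1/60 per hour.
Gao alone: 60 hours; Priya alone: 120 hours.

60 hours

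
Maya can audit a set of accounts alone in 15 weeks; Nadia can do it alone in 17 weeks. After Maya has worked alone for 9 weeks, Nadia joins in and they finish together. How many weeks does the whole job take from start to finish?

In 9 weeks Maya does 9/15 = 3/5 of the job, leaving 2/5.
Maya and Nadia together work at 32/255 per week, so finishing takes 2/5 ÷ 32/255 = 51/16 weeks.
Total time = 9 + 51/16 = 195/16 weeks.

195/16 weeks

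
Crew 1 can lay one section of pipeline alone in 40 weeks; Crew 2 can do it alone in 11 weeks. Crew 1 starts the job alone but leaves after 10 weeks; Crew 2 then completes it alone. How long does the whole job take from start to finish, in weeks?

In 10 weeks Crew 1 does 10/40 = 1/4 of the job, leaving 3/4.
Crew 2 works at 1/11 per week, so finishing takes 3/4 ÷ 1/11 = 33/4 weeks.
Total time = 10 + 33/4 = 73/4 weeks.

73/4 weeks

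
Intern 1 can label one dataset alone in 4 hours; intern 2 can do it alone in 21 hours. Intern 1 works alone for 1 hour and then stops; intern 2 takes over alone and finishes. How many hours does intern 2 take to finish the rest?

In 1 hour intern 1 does 1/4 of the job, leaving 3/4.
Intern 2 works at 1/21 per hour, so finishing takes 3/4 ÷ 1/21 = 63/4 hours.

63/4 hours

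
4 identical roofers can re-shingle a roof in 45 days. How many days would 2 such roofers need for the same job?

Total work is 4·45 = 180 roofer-days.
With 2 roofers: 180/2 = 90 days.

90 days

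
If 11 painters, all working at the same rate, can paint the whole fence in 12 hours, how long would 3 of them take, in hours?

44 hours

Total work is 11·12 = 132 painter-hours.
With 3 painters: 132/3 = 44 hours.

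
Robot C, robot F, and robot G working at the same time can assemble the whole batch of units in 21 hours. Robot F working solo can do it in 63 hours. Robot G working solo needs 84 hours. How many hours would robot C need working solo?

Combined rate is 1/21 per hour.
Known contribution: 1/63 + 1/84 = (4 + 3)/252 = 7/252 = 1/36 per hour.
So robot C's rate is 1/21 − 1/36 = 5/252, meaning 252/5 hours alone.

252/5 hours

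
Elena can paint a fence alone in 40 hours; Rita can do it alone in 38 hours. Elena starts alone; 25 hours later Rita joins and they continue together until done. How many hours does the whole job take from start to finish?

In 25 hours Elena does 25/40 = 5/8 of the job, leaving 3/8.
Elena and Rita together work at 39/760 per hour, so finishing takes 3/8 ÷ 39/760 = 95/13 hours.
Total time = 25 + 95/13 = 420/13 hours.

420/13 hours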